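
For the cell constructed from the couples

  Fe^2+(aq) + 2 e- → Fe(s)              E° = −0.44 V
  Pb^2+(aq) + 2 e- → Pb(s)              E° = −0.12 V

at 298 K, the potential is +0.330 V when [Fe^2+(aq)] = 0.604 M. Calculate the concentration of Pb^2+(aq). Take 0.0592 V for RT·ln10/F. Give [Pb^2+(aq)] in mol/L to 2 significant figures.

With Pb²⁺/Pb at the cathode and Fe²⁺/Fe at the anode, E°cell = −0.12 − (−0.44) = +0.32 V (n = 2).
From the Nernst equation, log Q = n(E° − E)/0.0592 = 2·(+0.32 − (+0.330))/0.0592 = −0.338.
Balancing electrons gives Pb^2+(aq) + Fe(s) → Pb(s) + Fe^2+(aq); thus Q = [Fe^2+(aq)] / [Pb^2+(aq)].
Solving for the unknown gives log [Pb^2+(aq)] = 0.119, so [Pb^2+(aq)] ≈ 1.3 M.

1.3 M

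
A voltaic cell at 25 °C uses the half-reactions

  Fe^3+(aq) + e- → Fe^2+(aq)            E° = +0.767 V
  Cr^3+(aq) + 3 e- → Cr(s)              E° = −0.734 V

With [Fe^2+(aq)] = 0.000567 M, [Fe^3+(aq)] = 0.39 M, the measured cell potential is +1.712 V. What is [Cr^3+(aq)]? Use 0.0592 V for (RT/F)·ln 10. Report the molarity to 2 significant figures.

The Fe³⁺/Fe²⁺ couple has the larger reduction potential, so it is the cathode: E°cell = +0.767 − (−0.734) = +1.501 V and n = 3.
From the Nernst equation, log Q = n(E° − E)/0.0592 = 3·(+1.501 − (+1.712))/0.0592 = −10.693.
For 3 Fe^3+(aq) + Cr(s) → 3 Fe^2+(aq) + Cr^3+(aq), the reaction quotient is Q = ([Fe^2+(aq)]^3·[Cr^3+(aq)]) / [Fe^3+(aq)]^3.
Substituting the known concentrations and solving, log [Cr^3+(aq)] = −2.181 and [Cr^3+(aq)] = 0.0066 M.

0.0066 M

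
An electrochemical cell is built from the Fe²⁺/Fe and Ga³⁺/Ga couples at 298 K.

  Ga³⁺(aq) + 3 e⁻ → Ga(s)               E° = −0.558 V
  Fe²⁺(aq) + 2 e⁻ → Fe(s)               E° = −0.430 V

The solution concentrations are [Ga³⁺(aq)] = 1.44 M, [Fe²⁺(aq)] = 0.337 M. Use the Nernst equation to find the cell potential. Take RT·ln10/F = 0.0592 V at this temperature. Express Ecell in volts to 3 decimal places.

Fe²⁺/Fe is reduced (cathode, E° = −0.430 V) and Ga³⁺/Ga is oxidized (anode).
E°cell = E°cat − E°an = −0.430 − (−0.558) = +0.128 V; n = 6.
The balanced reaction is 3 Fe²⁺(aq) + 2 Ga(s) → 3 Fe(s) + 2 Ga³⁺(aq), so Q = [Ga³⁺(aq)]^2 / [Fe²⁺(aq)]^3 = 54.2 and log Q = 1.734.
Applying E = E° − (RT ln10/nF)·log Q gives +0.128 − (0.0592/6)(1.734) = +0.111 V.

+0.111 V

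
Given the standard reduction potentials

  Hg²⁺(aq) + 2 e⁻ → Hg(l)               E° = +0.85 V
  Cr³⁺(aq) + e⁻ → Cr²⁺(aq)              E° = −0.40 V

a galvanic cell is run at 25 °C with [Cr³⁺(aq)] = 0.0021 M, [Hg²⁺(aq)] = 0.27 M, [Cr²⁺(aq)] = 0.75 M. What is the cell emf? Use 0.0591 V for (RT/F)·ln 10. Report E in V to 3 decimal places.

+1.384 V

Since E°(Hg²⁺/Hg) > E°(Cr³⁺/Cr²⁺), Hg²⁺/Hg serves as the cathode.
E°cell = +0.85 − (−0.40) = +1.25 V, with n = 2 electrons transferred.
Balancing gives Hg²⁺(aq) + 2 Cr²⁺(aq) → Hg(l) + 2 Cr³⁺(aq); hence Q = [Cr³⁺(aq)]^2 / ([Hg²⁺(aq)]·[Cr²⁺(aq)]^2) = 2.9×10^−5 (log Q = −4.537).
Applying E = E° − (RT ln10/nF)·log Q gives +1.25 − (0.0591/2)(−4.537) = +1.384 V.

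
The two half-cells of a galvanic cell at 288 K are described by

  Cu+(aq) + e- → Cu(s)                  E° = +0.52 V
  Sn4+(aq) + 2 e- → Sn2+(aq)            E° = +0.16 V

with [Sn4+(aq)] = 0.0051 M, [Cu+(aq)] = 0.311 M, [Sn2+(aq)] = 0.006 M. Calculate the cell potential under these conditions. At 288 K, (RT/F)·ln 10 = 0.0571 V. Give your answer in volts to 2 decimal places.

+0.33 V

Cu⁺/Cu is reduced (cathode, E° = +0.52 V) and Sn⁴⁺/Sn²⁺ is oxidized (anode).
E°cell = E°cat − E°an = +0.52 − (+0.16) = +0.36 V; n = 2.
For the overall reaction 2 Cu+(aq) + Sn2+(aq) → 2 Cu(s) + Sn4+(aq), Q = [Sn4+(aq)] / ([Cu+(aq)]^2·[Sn2+(aq)]) = 8.79, giving log Q = 0.944.
E = E° − (0.0571/n)·log Q = +0.36 − (0.0571/2)(0.944) = +0.33 V.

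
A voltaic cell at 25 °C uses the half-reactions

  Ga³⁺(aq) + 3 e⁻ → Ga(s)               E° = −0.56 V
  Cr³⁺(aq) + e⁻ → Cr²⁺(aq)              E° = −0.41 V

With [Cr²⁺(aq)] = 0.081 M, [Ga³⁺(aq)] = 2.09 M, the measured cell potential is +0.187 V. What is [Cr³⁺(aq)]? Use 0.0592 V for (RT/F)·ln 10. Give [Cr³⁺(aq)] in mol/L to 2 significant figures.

The Cr³⁺/Cr²⁺ couple has the larger reduction potential, so it is the cathode: E°cell = −0.41 − (−0.56) = +0.15 V and n = 3.
Since E = E° − (0.0592/n)·log Q, log Q = n(E° − E)/0.0592 = −1.875.
For 3 Cr³⁺(aq) + Ga(s) → 3 Cr²⁺(aq) + Ga³⁺(aq), the reaction quotient is Q = ([Cr²⁺(aq)]^3·[Ga³⁺(aq)]) / [Cr³⁺(aq)]^3.
Isolating [Cr³⁺(aq)] in Q = 10^{−1.875} yields log [Cr³⁺(aq)] = −0.360, i.e. 0.44 M.

0.44 M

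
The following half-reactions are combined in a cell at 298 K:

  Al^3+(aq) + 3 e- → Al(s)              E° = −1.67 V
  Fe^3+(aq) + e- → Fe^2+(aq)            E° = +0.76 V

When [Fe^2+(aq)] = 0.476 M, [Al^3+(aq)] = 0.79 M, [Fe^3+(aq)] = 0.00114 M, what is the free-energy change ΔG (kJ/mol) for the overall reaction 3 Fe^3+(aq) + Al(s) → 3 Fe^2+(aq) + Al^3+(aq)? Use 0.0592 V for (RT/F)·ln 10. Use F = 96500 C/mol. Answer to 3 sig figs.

−659 kJ/mol

E°cell = +0.76 − (−1.67) = +2.43 V; the balanced reaction transfers n = 3 electrons.
Q = ([Fe^2+(aq)]^3·[Al^3+(aq)]) / [Fe^3+(aq)]^3 = 5.75×10^7, so log Q = 7.760 and E = +2.43 − (0.0592/3)(7.760) = +2.2769 V.
Then ΔG = −nFE = −3 × 96500 × +2.2769 J/mol = −659 kJ/mol.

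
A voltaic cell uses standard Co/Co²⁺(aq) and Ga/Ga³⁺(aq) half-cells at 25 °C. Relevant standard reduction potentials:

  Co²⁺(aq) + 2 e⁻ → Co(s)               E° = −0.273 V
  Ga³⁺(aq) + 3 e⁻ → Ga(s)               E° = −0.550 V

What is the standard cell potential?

Of the two couples in this cell, the one with the more positive reduction potential is reduced at the cathode: here that is Co²⁺/Co (−0.273 V); Ga³⁺/Ga (−0.550 V) is the anode.
E°cell = E°(cathode) − E°(anode) = −0.273 − (−0.550) = +0.277 V.

+0.277 V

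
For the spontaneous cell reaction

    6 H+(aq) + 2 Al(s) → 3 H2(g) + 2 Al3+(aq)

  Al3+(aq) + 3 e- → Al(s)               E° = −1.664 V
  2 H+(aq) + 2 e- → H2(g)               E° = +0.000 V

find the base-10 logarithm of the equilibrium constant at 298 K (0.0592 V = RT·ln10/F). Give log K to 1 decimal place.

log K = 168.6

The 2H⁺/H₂ couple is reduced (cathode); E°cell = +0.000 − (−1.664) = +1.664 V with n = 6.
At equilibrium E = 0, so log K = nE°cell / 0.0592 = (6)(+1.664) / 0.0592 = 168.6.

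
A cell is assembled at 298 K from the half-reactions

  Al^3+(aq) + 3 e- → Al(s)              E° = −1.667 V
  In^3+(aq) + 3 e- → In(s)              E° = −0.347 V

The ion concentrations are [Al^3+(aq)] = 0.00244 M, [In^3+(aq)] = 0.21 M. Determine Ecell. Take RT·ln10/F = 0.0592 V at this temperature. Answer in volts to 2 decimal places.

+1.36 V

The In³⁺/In couple has the more positive E°, so it is the cathode; Al³⁺/Al is the anode.
The standard potential is −0.347 − (−1.667) = +1.320 V and the balanced reaction transfers n = 3 electrons.
Balancing gives In^3+(aq) + Al(s) → In(s) + Al^3+(aq); hence Q = [Al^3+(aq)] / [In^3+(aq)] = 0.0116 (log Q = −1.935).
E = E° − (0.0592/n)·log Q = +1.320 − (0.0592/3)(−1.935) = +1.36 V.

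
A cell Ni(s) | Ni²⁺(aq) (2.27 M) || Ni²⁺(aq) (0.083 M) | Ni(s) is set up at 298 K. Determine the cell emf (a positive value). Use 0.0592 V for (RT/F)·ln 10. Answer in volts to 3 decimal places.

For a concentration cell E°cell = 0, since both electrodes use the same couple.
The compartment with the higher Ni²⁺(aq) concentration (2.27 M) acts as the cathode; ions are reduced there and produced at the dilute (0.083 M) anode.
With n = 2, Ecell = −(0.0592/2)·log([dilute]/[conc]) = −(0.0592/2)·log(0.083/2.27) = +0.043 V.

0.043 V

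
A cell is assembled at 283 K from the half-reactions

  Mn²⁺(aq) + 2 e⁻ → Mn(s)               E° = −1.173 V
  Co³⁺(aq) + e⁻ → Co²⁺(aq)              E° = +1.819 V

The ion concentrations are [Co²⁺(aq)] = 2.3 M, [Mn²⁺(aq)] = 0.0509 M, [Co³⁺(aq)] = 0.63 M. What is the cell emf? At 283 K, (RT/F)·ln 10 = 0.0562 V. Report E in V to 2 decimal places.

The Co³⁺/Co²⁺ couple has the more positive E°, so it is the cathode; Mn²⁺/Mn is the anode.
E°cell = E°cat − E°an = +1.819 − (−1.173) = +2.992 V; n = 2.
For the overall reaction 2 Co³⁺(aq) + Mn(s) → 2 Co²⁺(aq) + Mn²⁺(aq), Q = ([Co²⁺(aq)]^2·[Mn²⁺(aq)]) / [Co³⁺(aq)]^2 = 0.678, giving log Q = −0.169.
By the Nernst equation, E = +2.992 − (0.0562/2)·(−0.169) = +3.00 V.

+3.00 V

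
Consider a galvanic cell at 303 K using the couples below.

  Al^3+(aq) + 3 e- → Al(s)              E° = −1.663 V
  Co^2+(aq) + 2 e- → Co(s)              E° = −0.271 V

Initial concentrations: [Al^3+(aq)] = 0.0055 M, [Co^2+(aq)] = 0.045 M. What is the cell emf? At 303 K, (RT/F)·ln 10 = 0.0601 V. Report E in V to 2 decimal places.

Since E°(Co²⁺/Co) > E°(Al³⁺/Al), Co²⁺/Co serves as the cathode.
E°cell = E°cat − E°an = −0.271 − (−1.663) = +1.392 V; n = 6.
Balancing gives 3 Co^2+(aq) + 2 Al(s) → 3 Co(s) + 2 Al^3+(aq); hence Q = [Al^3+(aq)]^2 / [Co^2+(aq)]^3 = 0.332 (log Q = −0.479).
By the Nernst equation, E = +1.392 − (0.0601/6)·(−0.479) = +1.40 V.

+1.40 V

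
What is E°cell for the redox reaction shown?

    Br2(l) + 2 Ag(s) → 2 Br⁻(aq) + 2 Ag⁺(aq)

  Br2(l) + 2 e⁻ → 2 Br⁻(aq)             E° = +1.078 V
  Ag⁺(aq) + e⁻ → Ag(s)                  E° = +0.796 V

+0.282 V

Br2(l) gains electrons, so the Br₂/Br⁻ couple is the cathode; the Ag⁺/Ag couple is the anode.
E°cell = E°(cathode) − E°(anode) = +1.078 − (+0.796) = +0.282 V.
The positive value indicates the reaction is spontaneous as written.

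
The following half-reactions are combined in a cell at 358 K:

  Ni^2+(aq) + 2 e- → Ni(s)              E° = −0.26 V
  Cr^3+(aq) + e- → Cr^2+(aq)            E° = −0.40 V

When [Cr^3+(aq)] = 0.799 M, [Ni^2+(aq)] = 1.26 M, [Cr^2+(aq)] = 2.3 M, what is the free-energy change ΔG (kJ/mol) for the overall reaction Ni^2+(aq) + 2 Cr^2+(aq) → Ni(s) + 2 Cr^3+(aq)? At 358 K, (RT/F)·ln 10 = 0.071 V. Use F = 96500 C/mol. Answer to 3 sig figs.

−34.0 kJ/mol

The standard cell potential is −0.26 − (−0.40) = +0.14 V, with n = 2 electrons in the balanced equation.
Here Q = [Cr^3+(aq)]^2 / ([Ni^2+(aq)]·[Cr^2+(aq)]^2) = 0.0958 (log Q = −1.019), giving E = +0.14 − (0.071/2)·(−1.019) = +0.1762 V.
ΔG = −nFE = −(2)(96500)(+0.1762) J/mol = −34.0 kJ/mol.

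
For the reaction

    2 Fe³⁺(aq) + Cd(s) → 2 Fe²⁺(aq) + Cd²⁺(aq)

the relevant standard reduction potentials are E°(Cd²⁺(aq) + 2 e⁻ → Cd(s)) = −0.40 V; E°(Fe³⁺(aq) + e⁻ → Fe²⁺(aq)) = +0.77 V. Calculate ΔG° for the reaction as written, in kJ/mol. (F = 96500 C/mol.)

In the reaction as written Fe³⁺(aq) is reduced, so the Fe³⁺/Fe²⁺ couple is the cathode and Cd²⁺/Cd is the anode.
E°cell = +0.77 − (−0.40) = +1.17 V; balancing electrons gives n = 2.
ΔG° = −nFE°cell = −(2)(96500)(+1.17) J/mol = −226 kJ/mol.

−226 kJ/mol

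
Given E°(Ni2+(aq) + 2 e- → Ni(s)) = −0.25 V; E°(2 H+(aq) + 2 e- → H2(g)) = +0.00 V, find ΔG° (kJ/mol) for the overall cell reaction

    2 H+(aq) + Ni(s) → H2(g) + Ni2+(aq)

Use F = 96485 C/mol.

In the reaction as written H+(aq) is reduced, so the 2H⁺/H₂ couple is the cathode and Ni²⁺/Ni is the anode.
E°cell = +0.00 − (−0.25) = +0.25 V; balancing electrons gives n = 2.
ΔG° = −nFE°cell = −(2)(96485)(+0.25) J/mol = −48.2 kJ/mol.

−48.2 kJ/mol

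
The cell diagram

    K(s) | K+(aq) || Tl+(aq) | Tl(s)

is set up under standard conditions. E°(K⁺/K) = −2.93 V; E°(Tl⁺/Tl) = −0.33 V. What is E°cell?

+2.60 V

By convention the left-hand electrode in cell notation is the anode (oxidation) and the right-hand electrode is the cathode (reduction).
E°cell = E°(right) − E°(left) = −0.33 − (−2.93) = +2.60 V.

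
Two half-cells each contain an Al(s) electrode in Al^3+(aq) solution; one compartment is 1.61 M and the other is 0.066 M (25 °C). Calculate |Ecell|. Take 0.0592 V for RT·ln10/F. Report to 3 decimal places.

For a concentration cell E°cell = 0, since both electrodes use the same couple.
The compartment with the higher Al^3+(aq) concentration (1.61 M) acts as the cathode; ions are reduced there and produced at the dilute (0.066 M) anode.
With n = 3, Ecell = −(0.0592/3)·log([dilute]/[conc]) = −(0.0592/3)·log(0.066/1.61) = +0.027 V.

0.027 V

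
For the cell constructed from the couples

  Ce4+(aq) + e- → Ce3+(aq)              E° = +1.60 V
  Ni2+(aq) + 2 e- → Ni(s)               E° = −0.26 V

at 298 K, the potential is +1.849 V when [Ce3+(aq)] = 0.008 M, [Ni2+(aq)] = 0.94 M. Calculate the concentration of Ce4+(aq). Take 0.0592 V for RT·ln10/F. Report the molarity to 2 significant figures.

0.0051 M

Ce⁴⁺/Ce³⁺ is the cathode (higher E°); E°cell = +1.60 − (−0.26) = +1.86 V with n = 2.
Since E = E° − (0.0592/n)·log Q, log Q = n(E° − E)/0.0592 = 0.372.
The balanced reaction is 2 Ce4+(aq) + Ni(s) → 2 Ce3+(aq) + Ni2+(aq), so Q = ([Ce3+(aq)]^2·[Ni2+(aq)]) / [Ce4+(aq)]^2.
Isolating [Ce4+(aq)] in Q = 10^{0.372} yields log [Ce4+(aq)] = −2.296, i.e. 0.0051 M.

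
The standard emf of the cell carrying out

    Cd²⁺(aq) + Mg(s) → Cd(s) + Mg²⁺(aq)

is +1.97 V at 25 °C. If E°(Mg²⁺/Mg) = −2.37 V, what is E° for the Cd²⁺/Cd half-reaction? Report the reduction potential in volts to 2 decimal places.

In the reaction as written the Cd²⁺/Cd couple is reduced (cathode) and Mg²⁺/Mg is oxidized (anode), so E°cell = E°(Cd²⁺/Cd) − E°(Mg²⁺/Mg).
E°(Cd²⁺/Cd) = E°cell + E°(anode) = +1.97 + (−2.37) = −0.40 V.

−0.40 V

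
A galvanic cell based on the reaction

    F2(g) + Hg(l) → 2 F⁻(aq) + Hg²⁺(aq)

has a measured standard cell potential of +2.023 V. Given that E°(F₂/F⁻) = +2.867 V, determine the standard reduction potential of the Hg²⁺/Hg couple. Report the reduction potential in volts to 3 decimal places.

+0.844 V

In the reaction as written the F₂/F⁻ couple is reduced (cathode) and Hg²⁺/Hg is oxidized (anode), so E°cell = E°(F₂/F⁻) − E°(Hg²⁺/Hg).
E°(Hg²⁺/Hg) = E°(cathode) − E°cell = +2.867 − (+2.023) = +0.844 V.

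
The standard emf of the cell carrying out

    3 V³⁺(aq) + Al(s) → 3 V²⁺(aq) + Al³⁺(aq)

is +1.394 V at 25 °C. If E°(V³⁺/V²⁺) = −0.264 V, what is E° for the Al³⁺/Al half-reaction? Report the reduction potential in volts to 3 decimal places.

In the reaction as written the V³⁺/V²⁺ couple is reduced (cathode) and Al³⁺/Al is oxidized (anode), so E°cell = E°(V³⁺/V²⁺) − E°(Al³⁺/Al).
E°(Al³⁺/Al) = E°(cathode) − E°cell = −0.264 − (+1.394) = −1.658 V.

−1.658 V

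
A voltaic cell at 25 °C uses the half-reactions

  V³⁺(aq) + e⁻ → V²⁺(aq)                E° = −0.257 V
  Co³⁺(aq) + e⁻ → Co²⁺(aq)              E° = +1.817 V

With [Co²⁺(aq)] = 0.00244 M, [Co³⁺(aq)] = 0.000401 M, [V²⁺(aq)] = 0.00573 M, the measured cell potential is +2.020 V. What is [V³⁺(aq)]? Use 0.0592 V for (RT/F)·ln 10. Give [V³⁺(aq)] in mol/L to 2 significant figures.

Co³⁺/Co²⁺ is the cathode (higher E°); E°cell = +1.817 − (−0.257) = +2.074 V with n = 1.
Rearranging E = E° − (0.0592/n)·log Q gives log Q = 1(+2.074 − (+2.020))/0.0592 = 0.912.
The balanced reaction is Co³⁺(aq) + V²⁺(aq) → Co²⁺(aq) + V³⁺(aq), so Q = ([Co²⁺(aq)]·[V³⁺(aq)]) / ([Co³⁺(aq)]·[V²⁺(aq)]).
Solving for the unknown gives log [V³⁺(aq)] = −2.114, so [V³⁺(aq)] ≈ 0.0077 M.

0.0077 M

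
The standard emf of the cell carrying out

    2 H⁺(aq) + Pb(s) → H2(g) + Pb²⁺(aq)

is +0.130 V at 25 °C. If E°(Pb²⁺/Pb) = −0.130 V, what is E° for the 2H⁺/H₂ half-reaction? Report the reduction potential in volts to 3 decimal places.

In the reaction as written the 2H⁺/H₂ couple is reduced (cathode) and Pb²⁺/Pb is oxidized (anode), so E°cell = E°(2H⁺/H₂) − E°(Pb²⁺/Pb).
E°(2H⁺/H₂) = E°cell + E°(anode) = +0.130 + (−0.130) = +0.000 V.

+0.000 V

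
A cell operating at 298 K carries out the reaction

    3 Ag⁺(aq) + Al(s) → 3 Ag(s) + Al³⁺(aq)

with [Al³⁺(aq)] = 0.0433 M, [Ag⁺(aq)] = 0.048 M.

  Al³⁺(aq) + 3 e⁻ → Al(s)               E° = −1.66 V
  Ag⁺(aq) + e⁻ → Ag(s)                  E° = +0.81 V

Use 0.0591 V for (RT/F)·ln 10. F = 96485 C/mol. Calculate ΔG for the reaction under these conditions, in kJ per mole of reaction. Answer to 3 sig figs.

−700 kJ/mol

E°cell = +0.81 − (−1.66) = +2.47 V; the balanced reaction transfers n = 3 electrons.
The reaction quotient is [Al³⁺(aq)] / [Ag⁺(aq)]^3 = 392; by Nernst, E = +2.47 − (0.0591/3)(2.593) = +2.4189 V.
Finally ΔG = −nFE = −(3)(96485 C/mol)(+2.4189 V) = −700 kJ/mol.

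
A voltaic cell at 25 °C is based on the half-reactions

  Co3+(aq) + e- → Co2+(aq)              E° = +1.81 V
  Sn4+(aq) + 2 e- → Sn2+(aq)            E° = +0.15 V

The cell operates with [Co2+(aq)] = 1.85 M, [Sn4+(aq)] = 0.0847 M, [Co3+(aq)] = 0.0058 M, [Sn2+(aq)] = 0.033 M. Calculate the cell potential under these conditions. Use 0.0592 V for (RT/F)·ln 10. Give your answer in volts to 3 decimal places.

Since E°(Co³⁺/Co²⁺) > E°(Sn⁴⁺/Sn²⁺), Co³⁺/Co²⁺ serves as the cathode.
E°cell = E°cat − E°an = +1.81 − (+0.15) = +1.66 V; n = 2.
Balancing gives 2 Co3+(aq) + Sn2+(aq) → 2 Co2+(aq) + Sn4+(aq); hence Q = ([Co2+(aq)]^2·[Sn4+(aq)]) / ([Co3+(aq)]^2·[Sn2+(aq)]) = 2.61×10^5 (log Q = 5.417).
Applying E = E° − (RT ln10/nF)·log Q gives +1.66 − (0.0592/2)(5.417) = +1.500 V.

+1.500 V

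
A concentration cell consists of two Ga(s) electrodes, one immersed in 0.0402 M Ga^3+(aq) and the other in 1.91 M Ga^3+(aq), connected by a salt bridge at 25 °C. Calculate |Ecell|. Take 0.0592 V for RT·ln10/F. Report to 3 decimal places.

0.033 V

For a concentration cell E°cell = 0, since both electrodes use the same couple.
The compartment with the higher Ga^3+(aq) concentration (1.91 M) acts as the cathode; ions are reduced there and produced at the dilute (0.0402 M) anode.
With n = 3, Ecell = −(0.0592/3)·log([dilute]/[conc]) = −(0.0592/3)·log(0.0402/1.91) = +0.033 V.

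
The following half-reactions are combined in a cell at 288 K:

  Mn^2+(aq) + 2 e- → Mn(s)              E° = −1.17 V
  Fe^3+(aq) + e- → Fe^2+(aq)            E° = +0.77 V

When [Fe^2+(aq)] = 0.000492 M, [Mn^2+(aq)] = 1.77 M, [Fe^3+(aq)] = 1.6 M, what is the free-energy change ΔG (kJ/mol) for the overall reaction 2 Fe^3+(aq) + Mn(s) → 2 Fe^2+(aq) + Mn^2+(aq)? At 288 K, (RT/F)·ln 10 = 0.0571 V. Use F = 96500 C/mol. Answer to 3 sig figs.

−412 kJ/mol

With Fe³⁺/Fe²⁺ reduced at the cathode, E°cell = +0.77 − (−1.17) = +1.94 V and n = 2.
Here Q = ([Fe^2+(aq)]^2·[Mn^2+(aq)]) / [Fe^3+(aq)]^2 = 1.67×10^−7 (log Q = −6.776), giving E = +1.94 − (0.0571/2)·(−6.776) = +2.1335 V.
ΔG = −nFE = −(2)(96500)(+2.1335) J/mol = −412 kJ/mol.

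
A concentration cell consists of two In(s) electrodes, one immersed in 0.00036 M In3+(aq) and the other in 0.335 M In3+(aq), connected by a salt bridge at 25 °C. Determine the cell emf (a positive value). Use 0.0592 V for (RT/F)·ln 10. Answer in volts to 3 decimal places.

0.059 V

For a concentration cell E°cell = 0, since both electrodes use the same couple.
The compartment with the higher In3+(aq) concentration (0.335 M) acts as the cathode; ions are reduced there and produced at the dilute (0.00036 M) anode.
With n = 3, Ecell = −(0.0592/3)·log([dilute]/[conc]) = −(0.0592/3)·log(0.00036/0.335) = +0.059 V.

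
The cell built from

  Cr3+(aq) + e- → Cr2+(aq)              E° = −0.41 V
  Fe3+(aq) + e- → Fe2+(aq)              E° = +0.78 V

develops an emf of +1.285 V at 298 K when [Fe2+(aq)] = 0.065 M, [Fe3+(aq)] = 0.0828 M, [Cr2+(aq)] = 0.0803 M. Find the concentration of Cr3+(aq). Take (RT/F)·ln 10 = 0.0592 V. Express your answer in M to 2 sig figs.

Fe³⁺/Fe²⁺ is the cathode (higher E°); E°cell = +0.78 − (−0.41) = +1.19 V with n = 1.
Rearranging E = E° − (0.0592/n)·log Q gives log Q = 1(+1.19 − (+1.285))/0.0592 = −1.605.
Balancing electrons gives Fe3+(aq) + Cr2+(aq) → Fe2+(aq) + Cr3+(aq); thus Q = ([Fe2+(aq)]·[Cr3+(aq)]) / ([Fe3+(aq)]·[Cr2+(aq)]).
Solving for the unknown gives log [Cr3+(aq)] = −2.595, so [Cr3+(aq)] ≈ 0.0025 M.

0.0025 M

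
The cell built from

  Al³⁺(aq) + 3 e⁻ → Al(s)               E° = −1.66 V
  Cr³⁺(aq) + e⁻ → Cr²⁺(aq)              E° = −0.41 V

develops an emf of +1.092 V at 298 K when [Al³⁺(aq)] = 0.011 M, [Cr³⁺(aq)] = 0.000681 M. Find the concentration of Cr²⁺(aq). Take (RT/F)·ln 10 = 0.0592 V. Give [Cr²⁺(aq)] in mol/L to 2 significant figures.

1.4 M

The Cr³⁺/Cr²⁺ couple has the larger reduction potential, so it is the cathode: E°cell = −0.41 − (−1.66) = +1.25 V and n = 3.
From the Nernst equation, log Q = n(E° − E)/0.0592 = 3·(+1.25 − (+1.092))/0.0592 = 8.007.
For 3 Cr³⁺(aq) + Al(s) → 3 Cr²⁺(aq) + Al³⁺(aq), the reaction quotient is Q = ([Cr²⁺(aq)]^3·[Al³⁺(aq)]) / [Cr³⁺(aq)]^3.
Substituting the known concentrations and solving, log [Cr²⁺(aq)] = 0.155 and [Cr²⁺(aq)] = 1.4 M.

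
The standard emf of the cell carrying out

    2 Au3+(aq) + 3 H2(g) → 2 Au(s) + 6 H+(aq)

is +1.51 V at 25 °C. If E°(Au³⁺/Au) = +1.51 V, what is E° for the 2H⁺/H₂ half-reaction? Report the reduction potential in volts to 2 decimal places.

+0.00 V

In the reaction as written the Au³⁺/Au couple is reduced (cathode) and 2H⁺/H₂ is oxidized (anode), so E°cell = E°(Au³⁺/Au) − E°(2H⁺/H₂).
E°(2H⁺/H₂) = E°(cathode) − E°cell = +1.51 − (+1.51) = +0.00 V.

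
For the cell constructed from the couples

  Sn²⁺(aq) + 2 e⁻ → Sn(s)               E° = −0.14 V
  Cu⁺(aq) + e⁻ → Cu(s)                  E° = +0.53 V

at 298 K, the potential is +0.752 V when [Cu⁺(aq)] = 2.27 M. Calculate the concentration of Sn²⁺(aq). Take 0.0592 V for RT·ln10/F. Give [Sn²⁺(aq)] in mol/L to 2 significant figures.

0.0087 M

With Cu⁺/Cu at the cathode and Sn²⁺/Sn at the anode, E°cell = +0.53 − (−0.14) = +0.67 V (n = 2).
Since E = E° − (0.0592/n)·log Q, log Q = n(E° − E)/0.0592 = −2.770.
The balanced reaction is 2 Cu⁺(aq) + Sn(s) → 2 Cu(s) + Sn²⁺(aq), so Q = [Sn²⁺(aq)] / [Cu⁺(aq)]^2.
Isolating [Sn²⁺(aq)] in Q = 10^{−2.770} yields log [Sn²⁺(aq)] = −2.058, i.e. 0.0087 M.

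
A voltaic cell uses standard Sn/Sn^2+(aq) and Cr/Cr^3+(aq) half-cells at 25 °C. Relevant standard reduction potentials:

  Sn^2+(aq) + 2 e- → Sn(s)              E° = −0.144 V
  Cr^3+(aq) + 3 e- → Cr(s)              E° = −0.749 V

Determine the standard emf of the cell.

The Sn²⁺/Sn couple has the higher E°, so Sn ion is reduced (cathode) and Cr is oxidized (anode).
E°cell = E°(cathode) − E°(anode) = −0.144 − (−0.749) = +0.605 V.

+0.605 V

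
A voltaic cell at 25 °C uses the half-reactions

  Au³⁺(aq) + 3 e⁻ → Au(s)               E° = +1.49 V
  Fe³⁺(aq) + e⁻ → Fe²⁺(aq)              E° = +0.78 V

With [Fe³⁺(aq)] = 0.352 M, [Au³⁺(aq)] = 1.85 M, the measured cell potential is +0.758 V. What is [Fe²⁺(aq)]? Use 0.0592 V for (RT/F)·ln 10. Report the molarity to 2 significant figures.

1.9 M

The Au³⁺/Au couple has the larger reduction potential, so it is the cathode: E°cell = +1.49 − (+0.78) = +0.71 V and n = 3.
From the Nernst equation, log Q = n(E° − E)/0.0592 = 3·(+0.71 − (+0.758))/0.0592 = −2.432.
Balancing electrons gives Au³⁺(aq) + 3 Fe²⁺(aq) → Au(s) + 3 Fe³⁺(aq); thus Q = [Fe³⁺(aq)]^3 / ([Au³⁺(aq)]·[Fe²⁺(aq)]^3).
Substituting the known concentrations and solving, log [Fe²⁺(aq)] = 0.268 and [Fe²⁺(aq)] = 1.9 M.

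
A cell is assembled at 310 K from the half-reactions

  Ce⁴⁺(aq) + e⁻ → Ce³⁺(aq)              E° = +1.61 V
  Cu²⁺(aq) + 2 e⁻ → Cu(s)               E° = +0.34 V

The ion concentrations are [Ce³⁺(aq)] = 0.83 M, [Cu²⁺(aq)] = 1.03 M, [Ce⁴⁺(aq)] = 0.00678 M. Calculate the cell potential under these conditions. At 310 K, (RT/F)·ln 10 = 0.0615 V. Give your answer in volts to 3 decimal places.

+1.141 V

Ce⁴⁺/Ce³⁺ is reduced (cathode, E° = +1.61 V) and Cu²⁺/Cu is oxidized (anode).
E°cell = +1.61 − (+0.34) = +1.27 V, with n = 2 electrons transferred.
The balanced reaction is 2 Ce⁴⁺(aq) + Cu(s) → 2 Ce³⁺(aq) + Cu²⁺(aq), so Q = ([Ce³⁺(aq)]^2·[Cu²⁺(aq)]) / [Ce⁴⁺(aq)]^2 = 1.54×10^4 and log Q = 4.189.
Applying E = E° − (RT ln10/nF)·log Q gives +1.27 − (0.0615/2)(4.189) = +1.141 V.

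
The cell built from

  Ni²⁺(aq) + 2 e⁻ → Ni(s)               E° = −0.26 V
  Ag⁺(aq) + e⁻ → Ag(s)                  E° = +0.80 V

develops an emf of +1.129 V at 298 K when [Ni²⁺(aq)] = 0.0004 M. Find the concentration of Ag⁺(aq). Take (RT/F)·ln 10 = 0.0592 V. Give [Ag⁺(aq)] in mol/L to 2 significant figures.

0.29 M

The Ag⁺/Ag couple has the larger reduction potential, so it is the cathode: E°cell = +0.80 − (−0.26) = +1.06 V and n = 2.
Since E = E° − (0.0592/n)·log Q, log Q = n(E° − E)/0.0592 = −2.331.
For 2 Ag⁺(aq) + Ni(s) → 2 Ag(s) + Ni²⁺(aq), the reaction quotient is Q = [Ni²⁺(aq)] / [Ag⁺(aq)]^2.
Isolating [Ag⁺(aq)] in Q = 10^{−2.331} yields log [Ag⁺(aq)] = −0.533, i.e. 0.29 M.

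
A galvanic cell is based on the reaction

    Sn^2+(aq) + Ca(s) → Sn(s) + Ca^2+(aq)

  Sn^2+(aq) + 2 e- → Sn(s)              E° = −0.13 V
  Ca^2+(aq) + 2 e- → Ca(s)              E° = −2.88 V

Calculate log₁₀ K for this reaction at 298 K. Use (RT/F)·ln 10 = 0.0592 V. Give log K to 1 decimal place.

log K = 92.9

The Sn²⁺/Sn couple is reduced (cathode); E°cell = −0.13 − (−2.88) = +2.75 V with n = 2.
At equilibrium E = 0, so log K = nE°cell / 0.0592 = (2)(+2.75) / 0.0592 = 92.9.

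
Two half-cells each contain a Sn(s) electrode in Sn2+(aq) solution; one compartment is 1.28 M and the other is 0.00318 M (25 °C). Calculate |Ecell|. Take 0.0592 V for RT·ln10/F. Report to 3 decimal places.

0.077 V

For a concentration cell E°cell = 0, since both electrodes use the same couple.
The compartment with the higher Sn2+(aq) concentration (1.28 M) acts as the cathode; ions are reduced there and produced at the dilute (0.00318 M) anode.
With n = 2, Ecell = −(0.0592/2)·log([dilute]/[conc]) = −(0.0592/2)·log(0.00318/1.28) = +0.077 V.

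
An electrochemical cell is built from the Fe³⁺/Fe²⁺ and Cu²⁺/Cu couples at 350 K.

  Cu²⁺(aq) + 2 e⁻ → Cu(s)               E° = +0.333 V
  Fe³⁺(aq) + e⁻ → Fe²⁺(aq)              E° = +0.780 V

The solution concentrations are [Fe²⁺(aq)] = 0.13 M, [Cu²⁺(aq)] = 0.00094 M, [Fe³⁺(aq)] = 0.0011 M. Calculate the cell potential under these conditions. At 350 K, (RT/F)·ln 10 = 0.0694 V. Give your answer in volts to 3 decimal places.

+0.408 V

Since E°(Fe³⁺/Fe²⁺) > E°(Cu²⁺/Cu), Fe³⁺/Fe²⁺ serves as the cathode.
E°cell = E°cat − E°an = +0.780 − (+0.333) = +0.447 V; n = 2.
Balancing gives 2 Fe³⁺(aq) + Cu(s) → 2 Fe²⁺(aq) + Cu²⁺(aq); hence Q = ([Fe²⁺(aq)]^2·[Cu²⁺(aq)]) / [Fe³⁺(aq)]^2 = 13.1 (log Q = 1.118).
E = E° − (0.0694/n)·log Q = +0.447 − (0.0694/2)(1.118) = +0.408 V.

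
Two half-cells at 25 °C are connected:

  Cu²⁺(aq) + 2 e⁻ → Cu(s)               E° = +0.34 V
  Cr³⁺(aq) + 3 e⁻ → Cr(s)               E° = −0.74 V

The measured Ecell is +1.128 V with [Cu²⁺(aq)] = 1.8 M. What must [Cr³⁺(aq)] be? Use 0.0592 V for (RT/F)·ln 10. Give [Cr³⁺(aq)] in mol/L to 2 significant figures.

The Cu²⁺/Cu couple has the larger reduction potential, so it is the cathode: E°cell = +0.34 − (−0.74) = +1.08 V and n = 6.
From the Nernst equation, log Q = n(E° − E)/0.0592 = 6·(+1.08 − (+1.128))/0.0592 = −4.865.
The balanced reaction is 3 Cu²⁺(aq) + 2 Cr(s) → 3 Cu(s) + 2 Cr³⁺(aq), so Q = [Cr³⁺(aq)]^2 / [Cu²⁺(aq)]^3.
Isolating [Cr³⁺(aq)] in Q = 10^{−4.865} yields log [Cr³⁺(aq)] = −2.050, i.e. 0.0089 M.

0.0089 M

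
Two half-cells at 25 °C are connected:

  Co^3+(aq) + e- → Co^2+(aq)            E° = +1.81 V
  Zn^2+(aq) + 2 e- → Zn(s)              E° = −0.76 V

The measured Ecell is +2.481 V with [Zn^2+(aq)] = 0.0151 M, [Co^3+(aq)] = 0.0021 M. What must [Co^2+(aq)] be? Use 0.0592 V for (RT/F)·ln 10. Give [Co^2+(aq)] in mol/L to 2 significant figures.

0.54 M

With Co³⁺/Co²⁺ at the cathode and Zn²⁺/Zn at the anode, E°cell = +1.81 − (−0.76) = +2.57 V (n = 2).
Since E = E° − (0.0592/n)·log Q, log Q = n(E° − E)/0.0592 = 3.007.
Balancing electrons gives 2 Co^3+(aq) + Zn(s) → 2 Co^2+(aq) + Zn^2+(aq); thus Q = ([Co^2+(aq)]^2·[Zn^2+(aq)]) / [Co^3+(aq)]^2.
Substituting the known concentrations and solving, log [Co^2+(aq)] = −0.264 and [Co^2+(aq)] = 0.54 M.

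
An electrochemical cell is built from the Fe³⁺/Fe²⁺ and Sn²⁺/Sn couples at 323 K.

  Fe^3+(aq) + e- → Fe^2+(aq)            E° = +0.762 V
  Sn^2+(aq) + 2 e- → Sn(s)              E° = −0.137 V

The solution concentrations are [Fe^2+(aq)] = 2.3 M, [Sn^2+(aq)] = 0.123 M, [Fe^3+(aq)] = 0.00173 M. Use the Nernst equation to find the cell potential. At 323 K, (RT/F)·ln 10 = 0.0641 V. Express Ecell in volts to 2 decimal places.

Fe³⁺/Fe²⁺ is reduced (cathode, E° = +0.762 V) and Sn²⁺/Sn is oxidized (anode).
The standard potential is +0.762 − (−0.137) = +0.899 V and the balanced reaction transfers n = 2 electrons.
For the overall reaction 2 Fe^3+(aq) + Sn(s) → 2 Fe^2+(aq) + Sn^2+(aq), Q = ([Fe^2+(aq)]^2·[Sn^2+(aq)]) / [Fe^3+(aq)]^2 = 2.17×10^5, giving log Q = 5.337.
E = E° − (0.0641/n)·log Q = +0.899 − (0.0641/2)(5.337) = +0.73 V.

+0.73 V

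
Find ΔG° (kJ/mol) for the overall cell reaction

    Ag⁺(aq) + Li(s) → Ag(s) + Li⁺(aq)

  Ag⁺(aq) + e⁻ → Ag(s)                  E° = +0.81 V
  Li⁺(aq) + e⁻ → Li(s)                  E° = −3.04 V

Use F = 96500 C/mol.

−372 kJ/mol

In the reaction as written Ag⁺(aq) is reduced, so the Ag⁺/Ag couple is the cathode and Li⁺/Li is the anode.
E°cell = +0.81 − (−3.04) = +3.85 V; balancing electrons gives n = 1.
ΔG° = −nFE°cell = −(1)(96500)(+3.85) J/mol = −372 kJ/mol.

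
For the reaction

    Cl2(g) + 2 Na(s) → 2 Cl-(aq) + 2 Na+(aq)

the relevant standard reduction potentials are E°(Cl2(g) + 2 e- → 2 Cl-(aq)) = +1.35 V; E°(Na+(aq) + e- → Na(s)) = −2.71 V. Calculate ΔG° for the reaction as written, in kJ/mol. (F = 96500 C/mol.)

−784 kJ/mol

In the reaction as written Cl2(g) is reduced, so the Cl₂/Cl⁻ couple is the cathode and Na⁺/Na is the anode.
E°cell = +1.35 − (−2.71) = +4.06 V; balancing electrons gives n = 2.
ΔG° = −nFE°cell = −(2)(96500)(+4.06) J/mol = −784 kJ/mol.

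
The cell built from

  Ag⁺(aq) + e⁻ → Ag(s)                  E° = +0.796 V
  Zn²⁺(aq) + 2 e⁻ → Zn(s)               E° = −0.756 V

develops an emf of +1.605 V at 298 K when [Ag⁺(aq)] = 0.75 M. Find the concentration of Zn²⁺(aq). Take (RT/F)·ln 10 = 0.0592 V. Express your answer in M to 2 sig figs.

Ag⁺/Ag is the cathode (higher E°); E°cell = +0.796 − (−0.756) = +1.552 V with n = 2.
From the Nernst equation, log Q = n(E° − E)/0.0592 = 2·(+1.552 − (+1.605))/0.0592 = −1.791.
Balancing electrons gives 2 Ag⁺(aq) + Zn(s) → 2 Ag(s) + Zn²⁺(aq); thus Q = [Zn²⁺(aq)] / [Ag⁺(aq)]^2.
Solving for the unknown gives log [Zn²⁺(aq)] = −2.041, so [Zn²⁺(aq)] ≈ 0.0091 M.

0.0091 M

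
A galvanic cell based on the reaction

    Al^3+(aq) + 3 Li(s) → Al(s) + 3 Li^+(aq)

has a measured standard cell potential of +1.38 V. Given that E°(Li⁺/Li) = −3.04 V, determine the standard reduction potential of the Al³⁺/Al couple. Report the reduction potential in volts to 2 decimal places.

In the reaction as written the Al³⁺/Al couple is reduced (cathode) and Li⁺/Li is oxidized (anode), so E°cell = E°(Al³⁺/Al) − E°(Li⁺/Li).
E°(Al³⁺/Al) = E°cell + E°(anode) = +1.38 + (−3.04) = −1.66 V.

−1.66 V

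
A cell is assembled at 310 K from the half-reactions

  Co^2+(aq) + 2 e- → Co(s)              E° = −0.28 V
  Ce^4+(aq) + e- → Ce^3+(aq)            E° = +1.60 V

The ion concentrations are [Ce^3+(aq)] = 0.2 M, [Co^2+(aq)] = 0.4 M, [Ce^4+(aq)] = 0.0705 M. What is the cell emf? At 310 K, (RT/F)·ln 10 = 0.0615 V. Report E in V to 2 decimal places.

+1.86 V

The Ce⁴⁺/Ce³⁺ couple has the more positive E°, so it is the cathode; Co²⁺/Co is the anode.
E°cell = E°cat − E°an = +1.60 − (−0.28) = +1.88 V; n = 2.
The balanced reaction is 2 Ce^4+(aq) + Co(s) → 2 Ce^3+(aq) + Co^2+(aq), so Q = ([Ce^3+(aq)]^2·[Co^2+(aq)]) / [Ce^4+(aq)]^2 = 3.22 and log Q = 0.508.
Applying E = E° − (RT ln10/nF)·log Q gives +1.88 − (0.0615/2)(0.508) = +1.86 V.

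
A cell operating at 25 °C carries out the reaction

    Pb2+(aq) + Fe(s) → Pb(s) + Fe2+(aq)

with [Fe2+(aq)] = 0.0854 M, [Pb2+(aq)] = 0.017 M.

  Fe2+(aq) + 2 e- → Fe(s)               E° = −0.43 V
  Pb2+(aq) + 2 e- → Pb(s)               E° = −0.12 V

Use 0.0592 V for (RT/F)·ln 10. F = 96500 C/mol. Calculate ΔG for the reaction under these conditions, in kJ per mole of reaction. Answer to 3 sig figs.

E°cell = −0.12 − (−0.43) = +0.31 V; the balanced reaction transfers n = 2 electrons.
The reaction quotient is [Fe2+(aq)] / [Pb2+(aq)] = 5.02; by Nernst, E = +0.31 − (0.0592/2)(0.701) = +0.2893 V.
Then ΔG = −nFE = −2 × 96500 × +0.2893 J/mol = −55.8 kJ/mol.

−55.8 kJ/mol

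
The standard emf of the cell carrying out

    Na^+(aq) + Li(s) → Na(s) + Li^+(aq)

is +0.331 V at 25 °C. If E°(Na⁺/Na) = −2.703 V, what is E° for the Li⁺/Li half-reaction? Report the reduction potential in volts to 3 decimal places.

−3.034 V

In the reaction as written the Na⁺/Na couple is reduced (cathode) and Li⁺/Li is oxidized (anode), so E°cell = E°(Na⁺/Na) − E°(Li⁺/Li).
E°(Li⁺/Li) = E°(cathode) − E°cell = −2.703 − (+0.331) = −3.034 V.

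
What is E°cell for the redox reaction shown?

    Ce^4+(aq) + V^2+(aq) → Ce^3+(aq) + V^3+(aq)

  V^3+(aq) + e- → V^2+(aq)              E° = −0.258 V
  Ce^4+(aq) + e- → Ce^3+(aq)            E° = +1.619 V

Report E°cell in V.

Ce^4+(aq) gains electrons, so the Ce⁴⁺/Ce³⁺ couple is the cathode; the V³⁺/V²⁺ couple is the anode.
E°cell = E°(cathode) − E°(anode) = +1.619 − (−0.258) = +1.877 V.

+1.877 V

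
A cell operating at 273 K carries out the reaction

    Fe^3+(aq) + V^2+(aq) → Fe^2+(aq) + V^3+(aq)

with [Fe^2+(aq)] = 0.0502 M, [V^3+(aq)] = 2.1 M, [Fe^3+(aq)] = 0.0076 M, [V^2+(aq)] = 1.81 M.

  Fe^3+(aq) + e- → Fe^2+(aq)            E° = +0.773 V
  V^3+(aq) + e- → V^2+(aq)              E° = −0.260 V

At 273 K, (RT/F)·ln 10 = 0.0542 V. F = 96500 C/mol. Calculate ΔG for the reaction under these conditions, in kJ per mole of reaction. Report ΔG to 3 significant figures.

With Fe³⁺/Fe²⁺ reduced at the cathode, E°cell = +0.773 − (−0.260) = +1.033 V and n = 1.
Here Q = ([Fe^2+(aq)]·[V^3+(aq)]) / ([Fe^3+(aq)]·[V^2+(aq)]) = 7.66 (log Q = 0.884), giving E = +1.033 − (0.0542/1)·(0.884) = +0.9851 V.
Finally ΔG = −nFE = −(1)(96500 C/mol)(+0.9851 V) = −95.1 kJ/mol.

−95.1 kJ/mol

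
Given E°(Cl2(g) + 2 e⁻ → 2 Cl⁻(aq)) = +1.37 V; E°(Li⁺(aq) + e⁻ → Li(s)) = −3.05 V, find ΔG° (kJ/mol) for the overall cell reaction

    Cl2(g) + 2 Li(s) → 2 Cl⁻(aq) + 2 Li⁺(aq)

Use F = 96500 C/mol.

−853 kJ/mol

In the reaction as written Cl2(g) is reduced, so the Cl₂/Cl⁻ couple is the cathode and Li⁺/Li is the anode.
E°cell = +1.37 − (−3.05) = +4.42 V; balancing electrons gives n = 2.
ΔG° = −nFE°cell = −(2)(96500)(+4.42) J/mol = −853 kJ/mol.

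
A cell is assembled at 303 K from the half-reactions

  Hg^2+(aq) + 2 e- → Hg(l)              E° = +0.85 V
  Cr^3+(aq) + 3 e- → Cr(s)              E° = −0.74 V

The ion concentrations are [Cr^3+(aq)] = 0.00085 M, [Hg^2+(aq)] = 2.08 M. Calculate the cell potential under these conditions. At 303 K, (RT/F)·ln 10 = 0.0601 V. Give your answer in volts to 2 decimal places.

Since E°(Hg²⁺/Hg) > E°(Cr³⁺/Cr), Hg²⁺/Hg serves as the cathode.
E°cell = E°cat − E°an = +0.85 − (−0.74) = +1.59 V; n = 6.
The balanced reaction is 3 Hg^2+(aq) + 2 Cr(s) → 3 Hg(l) + 2 Cr^3+(aq), so Q = [Cr^3+(aq)]^2 / [Hg^2+(aq)]^3 = 8.03×10^−8 and log Q = −7.095.
By the Nernst equation, E = +1.59 − (0.0601/6)·(−7.095) = +1.66 V.

+1.66 V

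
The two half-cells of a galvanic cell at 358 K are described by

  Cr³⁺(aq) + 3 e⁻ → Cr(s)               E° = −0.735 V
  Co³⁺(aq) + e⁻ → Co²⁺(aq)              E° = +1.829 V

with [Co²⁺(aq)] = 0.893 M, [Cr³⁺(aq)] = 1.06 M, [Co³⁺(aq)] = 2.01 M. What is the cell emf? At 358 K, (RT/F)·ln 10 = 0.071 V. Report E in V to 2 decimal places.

+2.59 V

Co³⁺/Co²⁺ is reduced (cathode, E° = +1.829 V) and Cr³⁺/Cr is oxidized (anode).
E°cell = +1.829 − (−0.735) = +2.564 V, with n = 3 electrons transferred.
Balancing gives 3 Co³⁺(aq) + Cr(s) → 3 Co²⁺(aq) + Cr³⁺(aq); hence Q = ([Co²⁺(aq)]^3·[Cr³⁺(aq)]) / [Co³⁺(aq)]^3 = 0.093 (log Q = −1.032).
By the Nernst equation, E = +2.564 − (0.071/3)·(−1.032) = +2.59 V.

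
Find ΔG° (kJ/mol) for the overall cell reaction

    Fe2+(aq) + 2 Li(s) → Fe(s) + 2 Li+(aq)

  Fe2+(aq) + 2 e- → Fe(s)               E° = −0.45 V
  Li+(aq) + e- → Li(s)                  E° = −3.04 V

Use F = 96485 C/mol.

In the reaction as written Fe2+(aq) is reduced, so the Fe²⁺/Fe couple is the cathode and Li⁺/Li is the anode.
E°cell = −0.45 − (−3.04) = +2.59 V; balancing electrons gives n = 2.
ΔG° = −nFE°cell = −(2)(96485)(+2.59) J/mol = −500 kJ/mol.

−500 kJ/mol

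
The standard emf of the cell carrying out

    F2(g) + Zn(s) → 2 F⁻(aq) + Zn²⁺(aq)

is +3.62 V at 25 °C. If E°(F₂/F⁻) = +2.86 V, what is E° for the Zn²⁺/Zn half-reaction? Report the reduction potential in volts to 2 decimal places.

In the reaction as written the F₂/F⁻ couple is reduced (cathode) and Zn²⁺/Zn is oxidized (anode), so E°cell = E°(F₂/F⁻) − E°(Zn²⁺/Zn).
E°(Zn²⁺/Zn) = E°(cathode) − E°cell = +2.86 − (+3.62) = −0.76 V.

−0.76 V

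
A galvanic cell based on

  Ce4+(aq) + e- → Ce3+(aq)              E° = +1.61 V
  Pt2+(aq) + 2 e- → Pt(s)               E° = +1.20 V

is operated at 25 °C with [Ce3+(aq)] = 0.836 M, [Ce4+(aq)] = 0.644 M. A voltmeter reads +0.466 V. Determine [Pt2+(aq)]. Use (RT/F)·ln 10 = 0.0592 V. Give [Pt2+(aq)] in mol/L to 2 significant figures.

Ce⁴⁺/Ce³⁺ is the cathode (higher E°); E°cell = +1.61 − (+1.20) = +0.41 V with n = 2.
From the Nernst equation, log Q = n(E° − E)/0.0592 = 2·(+0.41 − (+0.466))/0.0592 = −1.892.
For 2 Ce4+(aq) + Pt(s) → 2 Ce3+(aq) + Pt2+(aq), the reaction quotient is Q = ([Ce3+(aq)]^2·[Pt2+(aq)]) / [Ce4+(aq)]^2.
Substituting the known concentrations and solving, log [Pt2+(aq)] = −2.119 and [Pt2+(aq)] = 0.0076 M.

0.0076 M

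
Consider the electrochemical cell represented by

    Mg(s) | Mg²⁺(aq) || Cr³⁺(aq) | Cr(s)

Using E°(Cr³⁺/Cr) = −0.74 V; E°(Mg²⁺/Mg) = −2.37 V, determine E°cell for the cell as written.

By convention the left-hand electrode in cell notation is the anode (oxidation) and the right-hand electrode is the cathode (reduction).
E°cell = E°(right) − E°(left) = −0.74 − (−2.37) = +1.63 V.

+1.63 V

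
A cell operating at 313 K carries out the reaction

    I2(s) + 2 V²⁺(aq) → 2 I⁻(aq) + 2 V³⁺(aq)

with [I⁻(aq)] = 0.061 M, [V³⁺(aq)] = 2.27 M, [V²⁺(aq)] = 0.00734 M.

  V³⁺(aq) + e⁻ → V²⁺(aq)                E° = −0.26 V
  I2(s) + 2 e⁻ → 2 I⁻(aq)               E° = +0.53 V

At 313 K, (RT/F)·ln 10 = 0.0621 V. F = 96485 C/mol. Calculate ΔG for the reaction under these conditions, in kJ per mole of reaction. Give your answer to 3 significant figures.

−137 kJ/mol

With I₂/I⁻ reduced at the cathode, E°cell = +0.53 − (−0.26) = +0.79 V and n = 2.
The reaction quotient is ([I⁻(aq)]^2·[V³⁺(aq)]^2) / [V²⁺(aq)]^2 = 356; by Nernst, E = +0.79 − (0.0621/2)(2.551) = +0.7108 V.
Finally ΔG = −nFE = −(2)(96485 C/mol)(+0.7108 V) = −137 kJ/mol.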